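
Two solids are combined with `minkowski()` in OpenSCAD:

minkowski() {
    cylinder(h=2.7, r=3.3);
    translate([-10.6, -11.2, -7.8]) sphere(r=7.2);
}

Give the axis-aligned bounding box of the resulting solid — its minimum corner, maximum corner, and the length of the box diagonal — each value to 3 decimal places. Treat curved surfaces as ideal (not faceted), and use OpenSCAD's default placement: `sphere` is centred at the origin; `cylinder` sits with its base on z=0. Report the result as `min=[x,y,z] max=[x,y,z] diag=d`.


A = translate([-10.6, -11.2, -7.8]) sphere(r=7.2) → bbox [-17.8,-18.4,-15] .. [-3.4,-4,-0.6]
B = cylinder(h=2.7, r=3.3) → bbox [-3.3,-3.3,0] .. [3.3,3.3,2.7]
lo = A.lo+B.lo = [-17.8-3.3, -18.4-3.3, -15+0] = [-21.100,-21.700,-15.000]
hi = A.hi+B.hi = [-3.4+3.3, -4+3.3, -0.6+2.7] = [-0.100,-0.700,2.100]
diag = √(21²+21²+17.1²) = √1174.41 = 34.270

min=[-21.100,-21.700,-15.000] max=[-0.100,-0.700,2.100] diag=34.270


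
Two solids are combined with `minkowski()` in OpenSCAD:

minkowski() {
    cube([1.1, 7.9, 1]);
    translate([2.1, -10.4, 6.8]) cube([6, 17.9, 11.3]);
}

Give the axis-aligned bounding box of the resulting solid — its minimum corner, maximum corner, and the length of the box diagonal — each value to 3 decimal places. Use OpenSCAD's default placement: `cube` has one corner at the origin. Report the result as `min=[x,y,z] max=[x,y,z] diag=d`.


A = translate([2.1, -10.4, 6.8]) cube([6, 17.9, 11.3]) → bbox [2.1,-10.4,6.8] .. [8.1,7.5,18.1]
B = cube([1.1, 7.9, 1]) → bbox [0,0,0] .. [1.1,7.9,1]
lo = A.lo+B.lo = [2.1+0, -10.4+0, 6.8+0] = [2.100,-10.400,6.800]
hi = A.hi+B.hi = [8.1+1.1, 7.5+7.9, 18.1+1] = [9.200,15.400,19.100]
diag = √(7.1²+25.8²+12.3²) = √867.34 = 29.451

min=[2.100,-10.400,6.800] max=[9.200,15.400,19.100] diag=29.451


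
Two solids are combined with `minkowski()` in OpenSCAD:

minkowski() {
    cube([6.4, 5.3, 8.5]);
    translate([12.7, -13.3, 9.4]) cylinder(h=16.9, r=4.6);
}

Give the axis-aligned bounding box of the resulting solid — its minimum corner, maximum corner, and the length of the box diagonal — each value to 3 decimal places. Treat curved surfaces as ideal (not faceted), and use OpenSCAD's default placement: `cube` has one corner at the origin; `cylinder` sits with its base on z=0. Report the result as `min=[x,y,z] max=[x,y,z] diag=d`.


min=[8.100,-17.900,9.400] max=[23.700,-3.400,34.800] diag=33.148

A = translate([12.7, -13.3, 9.4]) cylinder(h=16.9, r=4.6) → bbox [8.1,-17.9,9.4] .. [17.3,-8.7,26.3]
B = cube([6.4, 5.3, 8.5]) → bbox [0,0,0] .. [6.4,5.3,8.5]
lo = A.lo+B.lo = [8.1+0, -17.9+0, 9.4+0] = [8.100,-17.900,9.400]
hi = A.hi+B.hi = [17.3+6.4, -8.7+5.3, 26.3+8.5] = [23.700,-3.400,34.800]
diag = √(15.6²+14.5²+25.4²) = √1098.77 = 33.148


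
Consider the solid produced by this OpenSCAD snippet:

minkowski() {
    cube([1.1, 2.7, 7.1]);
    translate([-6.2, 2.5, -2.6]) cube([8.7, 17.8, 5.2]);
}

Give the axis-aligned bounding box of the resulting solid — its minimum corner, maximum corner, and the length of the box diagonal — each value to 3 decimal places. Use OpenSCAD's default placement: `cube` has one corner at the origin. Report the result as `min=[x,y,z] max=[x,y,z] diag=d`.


A = translate([-6.2, 2.5, -2.6]) cube([8.7, 17.8, 5.2]) → bbox [-6.2,2.5,-2.6] .. [2.5,20.3,2.6]
B = cube([1.1, 2.7, 7.1]) → bbox [0,0,0] .. [1.1,2.7,7.1]
lo = A.lo+B.lo = [-6.2+0, 2.5+0, -2.6+0] = [-6.200,2.500,-2.600]
hi = A.hi+B.hi = [2.5+1.1, 20.3+2.7, 2.6+7.1] = [3.600,23.000,9.700]
diag = √(9.8²+20.5²+12.3²) = √667.58 = 25.838

min=[-6.200,2.500,-2.600] max=[3.600,23.000,9.700] diag=25.838


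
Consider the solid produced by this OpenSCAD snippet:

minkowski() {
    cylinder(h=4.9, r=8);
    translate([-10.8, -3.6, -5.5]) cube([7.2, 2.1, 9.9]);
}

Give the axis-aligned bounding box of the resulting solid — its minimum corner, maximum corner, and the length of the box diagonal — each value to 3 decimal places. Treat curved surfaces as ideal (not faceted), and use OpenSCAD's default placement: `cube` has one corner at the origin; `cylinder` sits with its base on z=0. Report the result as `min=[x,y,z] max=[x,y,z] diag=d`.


min=[-18.800,-11.600,-5.500] max=[4.400,6.500,9.300] diag=32.938

A = translate([-10.8, -3.6, -5.5]) cube([7.2, 2.1, 9.9]) → bbox [-10.8,-3.6,-5.5] .. [-3.6,-1.5,4.4]
B = cylinder(h=4.9, r=8) → bbox [-8,-8,0] .. [8,8,4.9]
lo = A.lo+B.lo = [-10.8-8, -3.6-8, -5.5+0] = [-18.800,-11.600,-5.500]
hi = A.hi+B.hi = [-3.6+8, -1.5+8, 4.4+4.9] = [4.400,6.500,9.300]
diag = √(23.2²+18.1²+14.8²) = √1084.89 = 32.938


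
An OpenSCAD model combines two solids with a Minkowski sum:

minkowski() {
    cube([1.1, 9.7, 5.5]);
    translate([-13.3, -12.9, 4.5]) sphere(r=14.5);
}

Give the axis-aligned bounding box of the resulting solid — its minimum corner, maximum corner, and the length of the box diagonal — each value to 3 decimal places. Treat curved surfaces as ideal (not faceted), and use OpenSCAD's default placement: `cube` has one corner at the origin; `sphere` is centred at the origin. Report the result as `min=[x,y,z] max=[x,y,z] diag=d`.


A = translate([-13.3, -12.9, 4.5]) sphere(r=14.5) → bbox [-27.8,-27.4,-10] .. [1.2,1.6,19]
B = cube([1.1, 9.7, 5.5]) → bbox [0,0,0] .. [1.1,9.7,5.5]
lo = A.lo+B.lo = [-27.8+0, -27.4+0, -10+0] = [-27.800,-27.400,-10.000]
hi = A.hi+B.hi = [1.2+1.1, 1.6+9.7, 19+5.5] = [2.300,11.300,24.500]
diag = √(30.1²+38.7²+34.5²) = √3593.95 = 59.950

min=[-27.800,-27.400,-10.000] max=[2.300,11.300,24.500] diag=59.950


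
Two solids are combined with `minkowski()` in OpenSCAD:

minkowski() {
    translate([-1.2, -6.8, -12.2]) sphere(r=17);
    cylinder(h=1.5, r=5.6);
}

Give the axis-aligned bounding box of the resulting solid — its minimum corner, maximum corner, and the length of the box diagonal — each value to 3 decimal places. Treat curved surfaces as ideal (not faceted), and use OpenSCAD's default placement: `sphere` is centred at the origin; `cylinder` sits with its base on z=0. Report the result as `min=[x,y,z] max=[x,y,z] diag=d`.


A = translate([-1.2, -6.8, -12.2]) sphere(r=17) → bbox [-18.2,-23.8,-29.2] .. [15.8,10.2,4.8]
B = cylinder(h=1.5, r=5.6) → bbox [-5.6,-5.6,0] .. [5.6,5.6,1.5]
lo = A.lo+B.lo = [-18.2-5.6, -23.8-5.6, -29.2+0] = [-23.800,-29.400,-29.200]
hi = A.hi+B.hi = [15.8+5.6, 10.2+5.6, 4.8+1.5] = [21.400,15.800,6.300]
diag = √(45.2²+45.2²+35.5²) = √5346.33 = 73.119

min=[-23.800,-29.400,-29.200] max=[21.400,15.800,6.300] diag=73.119


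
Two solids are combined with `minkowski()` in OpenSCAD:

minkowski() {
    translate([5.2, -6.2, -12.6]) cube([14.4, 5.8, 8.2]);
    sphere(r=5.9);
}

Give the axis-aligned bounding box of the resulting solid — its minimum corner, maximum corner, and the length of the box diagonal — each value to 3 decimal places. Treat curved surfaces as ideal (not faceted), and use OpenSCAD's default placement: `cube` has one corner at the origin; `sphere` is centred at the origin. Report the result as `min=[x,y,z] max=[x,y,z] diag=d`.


min=[-0.700,-12.100,-18.500] max=[25.500,5.500,1.500] diag=37.366

A = translate([5.2, -6.2, -12.6]) cube([14.4, 5.8, 8.2]) → bbox [5.2,-6.2,-12.6] .. [19.6,-0.4,-4.4]
B = sphere(r=5.9) → bbox [-5.9,-5.9,-5.9] .. [5.9,5.9,5.9]
lo = A.lo+B.lo = [5.2-5.9, -6.2-5.9, -12.6-5.9] = [-0.700,-12.100,-18.500]
hi = A.hi+B.hi = [19.6+5.9, -0.4+5.9, -4.4+5.9] = [25.500,5.500,1.500]
diag = √(26.2²+17.6²+20²) = √1396.2 = 37.366


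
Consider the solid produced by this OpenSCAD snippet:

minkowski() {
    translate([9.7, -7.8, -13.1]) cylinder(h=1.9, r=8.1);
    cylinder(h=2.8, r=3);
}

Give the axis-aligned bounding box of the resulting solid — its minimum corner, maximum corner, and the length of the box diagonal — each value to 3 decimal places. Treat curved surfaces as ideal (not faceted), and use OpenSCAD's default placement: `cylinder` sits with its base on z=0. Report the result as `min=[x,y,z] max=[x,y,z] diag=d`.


A = translate([9.7, -7.8, -13.1]) cylinder(h=1.9, r=8.1) → bbox [1.6,-15.9,-13.1] .. [17.8,0.3,-11.2]
B = cylinder(h=2.8, r=3) → bbox [-3,-3,0] .. [3,3,2.8]
lo = A.lo+B.lo = [1.6-3, -15.9-3, -13.1+0] = [-1.400,-18.900,-13.100]
hi = A.hi+B.hi = [17.8+3, 0.3+3, -11.2+2.8] = [20.800,3.300,-8.400]
diag = √(22.2²+22.2²+4.7²) = √1007.77 = 31.745

min=[-1.400,-18.900,-13.100] max=[20.800,3.300,-8.400] diag=31.745


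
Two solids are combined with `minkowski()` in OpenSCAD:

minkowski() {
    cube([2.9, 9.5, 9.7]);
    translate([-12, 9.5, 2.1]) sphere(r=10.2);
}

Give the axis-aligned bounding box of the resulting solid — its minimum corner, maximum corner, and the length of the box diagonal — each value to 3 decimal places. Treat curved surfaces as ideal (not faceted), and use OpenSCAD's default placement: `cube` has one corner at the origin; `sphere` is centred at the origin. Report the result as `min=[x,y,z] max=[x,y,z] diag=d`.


A = translate([-12, 9.5, 2.1]) sphere(r=10.2) → bbox [-22.2,-0.7,-8.1] .. [-1.8,19.7,12.3]
B = cube([2.9, 9.5, 9.7]) → bbox [0,0,0] .. [2.9,9.5,9.7]
lo = A.lo+B.lo = [-22.2+0, -0.7+0, -8.1+0] = [-22.200,-0.700,-8.100]
hi = A.hi+B.hi = [-1.8+2.9, 19.7+9.5, 12.3+9.7] = [1.100,29.200,22.000]
diag = √(23.3²+29.9²+30.1²) = √2342.91 = 48.404

min=[-22.200,-0.700,-8.100] max=[1.100,29.200,22.000] diag=48.404


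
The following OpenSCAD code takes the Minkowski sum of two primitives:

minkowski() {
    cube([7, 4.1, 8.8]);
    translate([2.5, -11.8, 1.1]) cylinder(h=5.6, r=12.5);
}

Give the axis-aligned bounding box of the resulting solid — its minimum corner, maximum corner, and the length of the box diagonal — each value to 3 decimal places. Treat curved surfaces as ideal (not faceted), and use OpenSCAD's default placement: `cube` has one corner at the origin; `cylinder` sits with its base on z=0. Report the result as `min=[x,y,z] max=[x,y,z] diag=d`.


A = translate([2.5, -11.8, 1.1]) cylinder(h=5.6, r=12.5) → bbox [-10,-24.3,1.1] .. [15,0.7,6.7]
B = cube([7, 4.1, 8.8]) → bbox [0,0,0] .. [7,4.1,8.8]
lo = A.lo+B.lo = [-10+0, -24.3+0, 1.1+0] = [-10.000,-24.300,1.100]
hi = A.hi+B.hi = [15+7, 0.7+4.1, 6.7+8.8] = [22.000,4.800,15.500]
diag = √(32²+29.1²+14.4²) = √2078.17 = 45.587

min=[-10.000,-24.300,1.100] max=[22.000,4.800,15.500] diag=45.587


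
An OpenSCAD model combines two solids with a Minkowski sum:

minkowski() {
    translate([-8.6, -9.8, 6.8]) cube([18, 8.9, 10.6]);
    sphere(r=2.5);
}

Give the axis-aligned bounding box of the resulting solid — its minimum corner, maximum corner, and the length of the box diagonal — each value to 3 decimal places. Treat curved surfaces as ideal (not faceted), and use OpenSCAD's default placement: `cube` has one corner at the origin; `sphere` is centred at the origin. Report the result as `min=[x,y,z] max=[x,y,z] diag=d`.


min=[-11.100,-12.300,4.300] max=[11.900,1.600,19.900] diag=31.074

A = translate([-8.6, -9.8, 6.8]) cube([18, 8.9, 10.6]) → bbox [-8.6,-9.8,6.8] .. [9.4,-0.9,17.4]
B = sphere(r=2.5) → bbox [-2.5,-2.5,-2.5] .. [2.5,2.5,2.5]
lo = A.lo+B.lo = [-8.6-2.5, -9.8-2.5, 6.8-2.5] = [-11.100,-12.300,4.300]
hi = A.hi+B.hi = [9.4+2.5, -0.9+2.5, 17.4+2.5] = [11.900,1.600,19.900]
diag = √(23²+13.9²+15.6²) = √965.57 = 31.074


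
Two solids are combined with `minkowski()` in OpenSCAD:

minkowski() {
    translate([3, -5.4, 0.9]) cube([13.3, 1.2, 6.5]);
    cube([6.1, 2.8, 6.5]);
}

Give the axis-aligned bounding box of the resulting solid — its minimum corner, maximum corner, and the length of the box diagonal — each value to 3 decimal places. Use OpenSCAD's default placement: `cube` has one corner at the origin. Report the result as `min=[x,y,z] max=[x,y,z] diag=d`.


min=[3.000,-5.400,0.900] max=[22.400,-1.400,13.900] diag=23.693

A = translate([3, -5.4, 0.9]) cube([13.3, 1.2, 6.5]) → bbox [3,-5.4,0.9] .. [16.3,-4.2,7.4]
B = cube([6.1, 2.8, 6.5]) → bbox [0,0,0] .. [6.1,2.8,6.5]
lo = A.lo+B.lo = [3+0, -5.4+0, 0.9+0] = [3.000,-5.400,0.900]
hi = A.hi+B.hi = [16.3+6.1, -4.2+2.8, 7.4+6.5] = [22.400,-1.400,13.900]
diag = √(19.4²+4²+13²) = √561.36 = 23.693


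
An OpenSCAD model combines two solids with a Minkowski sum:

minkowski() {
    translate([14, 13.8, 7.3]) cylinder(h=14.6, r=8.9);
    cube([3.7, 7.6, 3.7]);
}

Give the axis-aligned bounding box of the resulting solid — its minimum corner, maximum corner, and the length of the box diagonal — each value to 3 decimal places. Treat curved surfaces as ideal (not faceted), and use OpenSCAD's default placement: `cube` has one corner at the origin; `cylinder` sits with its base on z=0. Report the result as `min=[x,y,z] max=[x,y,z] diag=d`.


A = translate([14, 13.8, 7.3]) cylinder(h=14.6, r=8.9) → bbox [5.1,4.9,7.3] .. [22.9,22.7,21.9]
B = cube([3.7, 7.6, 3.7]) → bbox [0,0,0] .. [3.7,7.6,3.7]
lo = A.lo+B.lo = [5.1+0, 4.9+0, 7.3+0] = [5.100,4.900,7.300]
hi = A.hi+B.hi = [22.9+3.7, 22.7+7.6, 21.9+3.7] = [26.600,30.300,25.600]
diag = √(21.5²+25.4²+18.3²) = √1442.3 = 37.978

min=[5.100,4.900,7.300] max=[26.600,30.300,25.600] diag=37.978


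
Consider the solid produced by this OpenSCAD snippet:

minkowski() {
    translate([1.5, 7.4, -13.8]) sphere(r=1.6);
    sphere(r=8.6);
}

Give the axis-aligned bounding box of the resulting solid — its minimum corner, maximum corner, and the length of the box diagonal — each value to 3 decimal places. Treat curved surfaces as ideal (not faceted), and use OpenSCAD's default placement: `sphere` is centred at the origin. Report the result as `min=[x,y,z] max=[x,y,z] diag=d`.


min=[-8.700,-2.800,-24.000] max=[11.700,17.600,-3.600] diag=35.334

A = translate([1.5, 7.4, -13.8]) sphere(r=1.6) → bbox [-0.1,5.8,-15.4] .. [3.1,9,-12.2]
B = sphere(r=8.6) → bbox [-8.6,-8.6,-8.6] .. [8.6,8.6,8.6]
lo = A.lo+B.lo = [-0.1-8.6, 5.8-8.6, -15.4-8.6] = [-8.700,-2.800,-24.000]
hi = A.hi+B.hi = [3.1+8.6, 9+8.6, -12.2+8.6] = [11.700,17.600,-3.600]
diag = √(20.4²+20.4²+20.4²) = √1248.48 = 35.334


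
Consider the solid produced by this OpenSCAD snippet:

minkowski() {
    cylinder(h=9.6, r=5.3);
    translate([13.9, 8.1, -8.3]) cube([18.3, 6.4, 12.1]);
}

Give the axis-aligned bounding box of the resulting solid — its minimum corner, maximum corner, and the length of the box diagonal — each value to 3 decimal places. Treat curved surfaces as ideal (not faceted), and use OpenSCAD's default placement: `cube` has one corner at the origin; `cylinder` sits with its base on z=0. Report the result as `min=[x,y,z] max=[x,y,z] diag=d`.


min=[8.600,2.800,-8.300] max=[37.500,19.800,13.400] diag=39.939

A = translate([13.9, 8.1, -8.3]) cube([18.3, 6.4, 12.1]) → bbox [13.9,8.1,-8.3] .. [32.2,14.5,3.8]
B = cylinder(h=9.6, r=5.3) → bbox [-5.3,-5.3,0] .. [5.3,5.3,9.6]
lo = A.lo+B.lo = [13.9-5.3, 8.1-5.3, -8.3+0] = [8.600,2.800,-8.300]
hi = A.hi+B.hi = [32.2+5.3, 14.5+5.3, 3.8+9.6] = [37.500,19.800,13.400]
diag = √(28.9²+17²+21.7²) = √1595.1 = 39.939


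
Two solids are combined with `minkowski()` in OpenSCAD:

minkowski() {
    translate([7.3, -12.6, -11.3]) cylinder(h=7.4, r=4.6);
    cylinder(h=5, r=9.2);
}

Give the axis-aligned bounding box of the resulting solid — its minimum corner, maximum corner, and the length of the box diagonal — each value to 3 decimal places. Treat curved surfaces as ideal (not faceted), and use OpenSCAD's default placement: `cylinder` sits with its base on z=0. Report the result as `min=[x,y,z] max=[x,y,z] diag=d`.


min=[-6.500,-26.400,-11.300] max=[21.100,1.200,1.100] diag=40.955

A = translate([7.3, -12.6, -11.3]) cylinder(h=7.4, r=4.6) → bbox [2.7,-17.2,-11.3] .. [11.9,-8,-3.9]
B = cylinder(h=5, r=9.2) → bbox [-9.2,-9.2,0] .. [9.2,9.2,5]
lo = A.lo+B.lo = [2.7-9.2, -17.2-9.2, -11.3+0] = [-6.500,-26.400,-11.300]
hi = A.hi+B.hi = [11.9+9.2, -8+9.2, -3.9+5] = [21.100,1.200,1.100]
diag = √(27.6²+27.6²+12.4²) = √1677.28 = 40.955


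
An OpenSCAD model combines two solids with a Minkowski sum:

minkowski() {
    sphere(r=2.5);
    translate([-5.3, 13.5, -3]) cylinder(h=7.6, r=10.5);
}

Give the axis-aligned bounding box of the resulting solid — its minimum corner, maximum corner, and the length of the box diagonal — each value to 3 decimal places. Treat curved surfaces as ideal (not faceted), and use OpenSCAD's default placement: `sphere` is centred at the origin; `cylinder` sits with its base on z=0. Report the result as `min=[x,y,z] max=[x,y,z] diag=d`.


A = translate([-5.3, 13.5, -3]) cylinder(h=7.6, r=10.5) → bbox [-15.8,3,-3] .. [5.2,24,4.6]
B = sphere(r=2.5) → bbox [-2.5,-2.5,-2.5] .. [2.5,2.5,2.5]
lo = A.lo+B.lo = [-15.8-2.5, 3-2.5, -3-2.5] = [-18.300,0.500,-5.500]
hi = A.hi+B.hi = [5.2+2.5, 24+2.5, 4.6+2.5] = [7.700,26.500,7.100]
diag = √(26²+26²+12.6²) = √1510.76 = 38.868

min=[-18.300,0.500,-5.500] max=[7.700,26.500,7.100] diag=38.868


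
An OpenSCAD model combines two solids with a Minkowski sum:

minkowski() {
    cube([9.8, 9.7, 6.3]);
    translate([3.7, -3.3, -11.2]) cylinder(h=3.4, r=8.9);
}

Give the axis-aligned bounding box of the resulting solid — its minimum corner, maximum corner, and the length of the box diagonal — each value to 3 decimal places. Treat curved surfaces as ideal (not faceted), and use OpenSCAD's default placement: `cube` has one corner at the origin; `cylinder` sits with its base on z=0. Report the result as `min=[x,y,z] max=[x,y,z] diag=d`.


min=[-5.200,-12.200,-11.200] max=[22.400,15.300,-1.500] diag=40.151

A = translate([3.7, -3.3, -11.2]) cylinder(h=3.4, r=8.9) → bbox [-5.2,-12.2,-11.2] .. [12.6,5.6,-7.8]
B = cube([9.8, 9.7, 6.3]) → bbox [0,0,0] .. [9.8,9.7,6.3]
lo = A.lo+B.lo = [-5.2+0, -12.2+0, -11.2+0] = [-5.200,-12.200,-11.200]
hi = A.hi+B.hi = [12.6+9.8, 5.6+9.7, -7.8+6.3] = [22.400,15.300,-1.500]
diag = √(27.6²+27.5²+9.7²) = √1612.1 = 40.151


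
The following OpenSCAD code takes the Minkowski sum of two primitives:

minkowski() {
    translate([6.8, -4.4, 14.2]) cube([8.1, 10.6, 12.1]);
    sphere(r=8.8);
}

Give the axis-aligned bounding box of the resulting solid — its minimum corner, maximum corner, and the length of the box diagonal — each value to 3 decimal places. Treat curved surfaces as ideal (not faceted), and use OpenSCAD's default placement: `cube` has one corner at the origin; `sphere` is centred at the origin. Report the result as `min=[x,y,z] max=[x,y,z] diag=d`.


min=[-2.000,-13.200,5.400] max=[23.700,15.000,35.100] diag=48.351

A = translate([6.8, -4.4, 14.2]) cube([8.1, 10.6, 12.1]) → bbox [6.8,-4.4,14.2] .. [14.9,6.2,26.3]
B = sphere(r=8.8) → bbox [-8.8,-8.8,-8.8] .. [8.8,8.8,8.8]
lo = A.lo+B.lo = [6.8-8.8, -4.4-8.8, 14.2-8.8] = [-2.000,-13.200,5.400]
hi = A.hi+B.hi = [14.9+8.8, 6.2+8.8, 26.3+8.8] = [23.700,15.000,35.100]
diag = √(25.7²+28.2²+29.7²) = √2337.82 = 48.351


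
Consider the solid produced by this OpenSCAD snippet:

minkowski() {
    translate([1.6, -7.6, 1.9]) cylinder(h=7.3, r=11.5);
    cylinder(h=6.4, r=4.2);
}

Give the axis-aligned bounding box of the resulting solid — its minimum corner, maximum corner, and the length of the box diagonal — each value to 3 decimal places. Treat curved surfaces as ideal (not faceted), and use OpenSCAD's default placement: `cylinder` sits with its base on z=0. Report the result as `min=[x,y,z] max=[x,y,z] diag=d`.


A = translate([1.6, -7.6, 1.9]) cylinder(h=7.3, r=11.5) → bbox [-9.9,-19.1,1.9] .. [13.1,3.9,9.2]
B = cylinder(h=6.4, r=4.2) → bbox [-4.2,-4.2,0] .. [4.2,4.2,6.4]
lo = A.lo+B.lo = [-9.9-4.2, -19.1-4.2, 1.9+0] = [-14.100,-23.300,1.900]
hi = A.hi+B.hi = [13.1+4.2, 3.9+4.2, 9.2+6.4] = [17.300,8.100,15.600]
diag = √(31.4²+31.4²+13.7²) = √2159.61 = 46.472

min=[-14.100,-23.300,1.900] max=[17.300,8.100,15.600] diag=46.472


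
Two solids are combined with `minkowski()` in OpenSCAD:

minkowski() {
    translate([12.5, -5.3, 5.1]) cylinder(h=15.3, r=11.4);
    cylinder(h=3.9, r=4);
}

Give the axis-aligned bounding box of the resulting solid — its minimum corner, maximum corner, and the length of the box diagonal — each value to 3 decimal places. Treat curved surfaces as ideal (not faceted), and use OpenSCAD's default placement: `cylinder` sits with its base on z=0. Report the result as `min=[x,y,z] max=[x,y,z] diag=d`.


A = translate([12.5, -5.3, 5.1]) cylinder(h=15.3, r=11.4) → bbox [1.1,-16.7,5.1] .. [23.9,6.1,20.4]
B = cylinder(h=3.9, r=4) → bbox [-4,-4,0] .. [4,4,3.9]
lo = A.lo+B.lo = [1.1-4, -16.7-4, 5.1+0] = [-2.900,-20.700,5.100]
hi = A.hi+B.hi = [23.9+4, 6.1+4, 20.4+3.9] = [27.900,10.100,24.300]
diag = √(30.8²+30.8²+19.2²) = √2265.92 = 47.602

min=[-2.900,-20.700,5.100] max=[27.900,10.100,24.300] diag=47.602


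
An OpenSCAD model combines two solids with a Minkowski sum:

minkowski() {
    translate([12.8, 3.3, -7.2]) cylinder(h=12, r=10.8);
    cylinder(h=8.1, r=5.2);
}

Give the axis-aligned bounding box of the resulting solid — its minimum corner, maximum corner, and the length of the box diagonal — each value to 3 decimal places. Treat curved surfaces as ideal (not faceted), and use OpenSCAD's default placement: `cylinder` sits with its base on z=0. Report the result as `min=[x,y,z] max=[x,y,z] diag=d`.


min=[-3.200,-12.700,-7.200] max=[28.800,19.300,12.900] diag=49.518

A = translate([12.8, 3.3, -7.2]) cylinder(h=12, r=10.8) → bbox [2,-7.5,-7.2] .. [23.6,14.1,4.8]
B = cylinder(h=8.1, r=5.2) → bbox [-5.2,-5.2,0] .. [5.2,5.2,8.1]
lo = A.lo+B.lo = [2-5.2, -7.5-5.2, -7.2+0] = [-3.200,-12.700,-7.200]
hi = A.hi+B.hi = [23.6+5.2, 14.1+5.2, 4.8+8.1] = [28.800,19.300,12.900]
diag = √(32²+32²+20.1²) = √2452.01 = 49.518


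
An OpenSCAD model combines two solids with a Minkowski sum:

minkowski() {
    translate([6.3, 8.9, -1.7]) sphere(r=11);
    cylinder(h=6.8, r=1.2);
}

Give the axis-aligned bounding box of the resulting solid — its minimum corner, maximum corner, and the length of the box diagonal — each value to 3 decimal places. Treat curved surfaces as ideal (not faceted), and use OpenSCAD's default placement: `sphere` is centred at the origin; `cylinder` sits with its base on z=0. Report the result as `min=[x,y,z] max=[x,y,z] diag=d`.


min=[-5.900,-3.300,-12.700] max=[18.500,21.100,16.100] diag=44.946

A = translate([6.3, 8.9, -1.7]) sphere(r=11) → bbox [-4.7,-2.1,-12.7] .. [17.3,19.9,9.3]
B = cylinder(h=6.8, r=1.2) → bbox [-1.2,-1.2,0] .. [1.2,1.2,6.8]
lo = A.lo+B.lo = [-4.7-1.2, -2.1-1.2, -12.7+0] = [-5.900,-3.300,-12.700]
hi = A.hi+B.hi = [17.3+1.2, 19.9+1.2, 9.3+6.8] = [18.500,21.100,16.100]
diag = √(24.4²+24.4²+28.8²) = √2020.16 = 44.946


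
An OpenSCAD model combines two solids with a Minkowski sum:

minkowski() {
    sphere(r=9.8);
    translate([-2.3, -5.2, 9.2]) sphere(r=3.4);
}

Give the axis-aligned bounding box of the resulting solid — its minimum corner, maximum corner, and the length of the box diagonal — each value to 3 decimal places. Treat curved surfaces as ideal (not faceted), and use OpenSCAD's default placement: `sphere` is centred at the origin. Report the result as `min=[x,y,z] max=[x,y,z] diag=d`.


A = translate([-2.3, -5.2, 9.2]) sphere(r=3.4) → bbox [-5.7,-8.6,5.8] .. [1.1,-1.8,12.6]
B = sphere(r=9.8) → bbox [-9.8,-9.8,-9.8] .. [9.8,9.8,9.8]
lo = A.lo+B.lo = [-5.7-9.8, -8.6-9.8, 5.8-9.8] = [-15.500,-18.400,-4.000]
hi = A.hi+B.hi = [1.1+9.8, -1.8+9.8, 12.6+9.8] = [10.900,8.000,22.400]
diag = √(26.4²+26.4²+26.4²) = √2090.88 = 45.726

min=[-15.500,-18.400,-4.000] max=[10.900,8.000,22.400] diag=45.726


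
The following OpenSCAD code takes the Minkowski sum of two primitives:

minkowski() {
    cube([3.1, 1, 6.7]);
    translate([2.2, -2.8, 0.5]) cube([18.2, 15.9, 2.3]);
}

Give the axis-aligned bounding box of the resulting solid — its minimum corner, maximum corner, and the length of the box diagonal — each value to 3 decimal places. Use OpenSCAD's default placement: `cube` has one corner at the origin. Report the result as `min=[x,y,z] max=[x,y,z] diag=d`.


A = translate([2.2, -2.8, 0.5]) cube([18.2, 15.9, 2.3]) → bbox [2.2,-2.8,0.5] .. [20.4,13.1,2.8]
B = cube([3.1, 1, 6.7]) → bbox [0,0,0] .. [3.1,1,6.7]
lo = A.lo+B.lo = [2.2+0, -2.8+0, 0.5+0] = [2.200,-2.800,0.500]
hi = A.hi+B.hi = [20.4+3.1, 13.1+1, 2.8+6.7] = [23.500,14.100,9.500]
diag = √(21.3²+16.9²+9²) = √820.3 = 28.641

min=[2.200,-2.800,0.500] max=[23.500,14.100,9.500] diag=28.641


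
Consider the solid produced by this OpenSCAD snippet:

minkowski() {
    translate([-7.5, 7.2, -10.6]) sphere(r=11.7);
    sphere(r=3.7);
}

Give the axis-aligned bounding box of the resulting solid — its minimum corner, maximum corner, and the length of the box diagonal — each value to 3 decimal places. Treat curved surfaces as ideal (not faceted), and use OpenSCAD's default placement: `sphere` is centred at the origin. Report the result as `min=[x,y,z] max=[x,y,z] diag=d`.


A = translate([-7.5, 7.2, -10.6]) sphere(r=11.7) → bbox [-19.2,-4.5,-22.3] .. [4.2,18.9,1.1]
B = sphere(r=3.7) → bbox [-3.7,-3.7,-3.7] .. [3.7,3.7,3.7]
lo = A.lo+B.lo = [-19.2-3.7, -4.5-3.7, -22.3-3.7] = [-22.900,-8.200,-26.000]
hi = A.hi+B.hi = [4.2+3.7, 18.9+3.7, 1.1+3.7] = [7.900,22.600,4.800]
diag = √(30.8²+30.8²+30.8²) = √2845.92 = 53.347

min=[-22.900,-8.200,-26.000] max=[7.900,22.600,4.800] diag=53.347


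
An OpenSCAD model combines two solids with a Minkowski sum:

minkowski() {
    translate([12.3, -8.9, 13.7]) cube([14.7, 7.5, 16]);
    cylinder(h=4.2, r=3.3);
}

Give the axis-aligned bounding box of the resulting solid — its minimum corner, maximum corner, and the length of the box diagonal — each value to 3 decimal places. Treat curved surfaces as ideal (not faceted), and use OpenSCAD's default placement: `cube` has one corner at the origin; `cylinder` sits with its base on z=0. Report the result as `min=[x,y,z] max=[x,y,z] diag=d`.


A = translate([12.3, -8.9, 13.7]) cube([14.7, 7.5, 16]) → bbox [12.3,-8.9,13.7] .. [27,-1.4,29.7]
B = cylinder(h=4.2, r=3.3) → bbox [-3.3,-3.3,0] .. [3.3,3.3,4.2]
lo = A.lo+B.lo = [12.3-3.3, -8.9-3.3, 13.7+0] = [9.000,-12.200,13.700]
hi = A.hi+B.hi = [27+3.3, -1.4+3.3, 29.7+4.2] = [30.300,1.900,33.900]
diag = √(21.3²+14.1²+20.2²) = √1060.54 = 32.566

min=[9.000,-12.200,13.700] max=[30.300,1.900,33.900] diag=32.566


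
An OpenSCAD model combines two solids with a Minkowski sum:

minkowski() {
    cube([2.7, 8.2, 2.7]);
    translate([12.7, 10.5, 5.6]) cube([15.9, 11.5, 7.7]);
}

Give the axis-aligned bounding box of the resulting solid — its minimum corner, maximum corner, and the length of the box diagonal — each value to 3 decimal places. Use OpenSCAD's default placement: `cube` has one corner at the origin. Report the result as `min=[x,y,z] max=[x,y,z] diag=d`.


A = translate([12.7, 10.5, 5.6]) cube([15.9, 11.5, 7.7]) → bbox [12.7,10.5,5.6] .. [28.6,22,13.3]
B = cube([2.7, 8.2, 2.7]) → bbox [0,0,0] .. [2.7,8.2,2.7]
lo = A.lo+B.lo = [12.7+0, 10.5+0, 5.6+0] = [12.700,10.500,5.600]
hi = A.hi+B.hi = [28.6+2.7, 22+8.2, 13.3+2.7] = [31.300,30.200,16.000]
diag = √(18.6²+19.7²+10.4²) = √842.21 = 29.021

min=[12.700,10.500,5.600] max=[31.300,30.200,16.000] diag=29.021


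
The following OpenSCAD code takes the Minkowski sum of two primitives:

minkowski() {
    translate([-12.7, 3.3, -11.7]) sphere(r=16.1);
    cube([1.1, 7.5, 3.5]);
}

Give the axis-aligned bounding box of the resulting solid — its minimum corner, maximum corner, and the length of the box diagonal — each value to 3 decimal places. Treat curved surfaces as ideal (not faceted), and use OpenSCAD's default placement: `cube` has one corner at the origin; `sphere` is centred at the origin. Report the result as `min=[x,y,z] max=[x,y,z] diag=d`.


min=[-28.800,-12.800,-27.800] max=[4.500,26.900,7.900] diag=62.924

A = translate([-12.7, 3.3, -11.7]) sphere(r=16.1) → bbox [-28.8,-12.8,-27.8] .. [3.4,19.4,4.4]
B = cube([1.1, 7.5, 3.5]) → bbox [0,0,0] .. [1.1,7.5,3.5]
lo = A.lo+B.lo = [-28.8+0, -12.8+0, -27.8+0] = [-28.800,-12.800,-27.800]
hi = A.hi+B.hi = [3.4+1.1, 19.4+7.5, 4.4+3.5] = [4.500,26.900,7.900]
diag = √(33.3²+39.7²+35.7²) = √3959.47 = 62.924


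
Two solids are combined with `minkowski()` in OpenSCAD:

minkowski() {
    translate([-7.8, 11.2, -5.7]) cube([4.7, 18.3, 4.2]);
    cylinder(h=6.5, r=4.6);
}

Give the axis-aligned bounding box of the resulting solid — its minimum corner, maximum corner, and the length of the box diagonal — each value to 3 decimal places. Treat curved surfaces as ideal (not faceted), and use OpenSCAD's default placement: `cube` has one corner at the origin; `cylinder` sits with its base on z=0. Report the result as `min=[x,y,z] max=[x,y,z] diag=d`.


A = translate([-7.8, 11.2, -5.7]) cube([4.7, 18.3, 4.2]) → bbox [-7.8,11.2,-5.7] .. [-3.1,29.5,-1.5]
B = cylinder(h=6.5, r=4.6) → bbox [-4.6,-4.6,0] .. [4.6,4.6,6.5]
lo = A.lo+B.lo = [-7.8-4.6, 11.2-4.6, -5.7+0] = [-12.400,6.600,-5.700]
hi = A.hi+B.hi = [-3.1+4.6, 29.5+4.6, -1.5+6.5] = [1.500,34.100,5.000]
diag = √(13.9²+27.5²+10.7²) = √1063.95 = 32.618

min=[-12.400,6.600,-5.700] max=[1.500,34.100,5.000] diag=32.618


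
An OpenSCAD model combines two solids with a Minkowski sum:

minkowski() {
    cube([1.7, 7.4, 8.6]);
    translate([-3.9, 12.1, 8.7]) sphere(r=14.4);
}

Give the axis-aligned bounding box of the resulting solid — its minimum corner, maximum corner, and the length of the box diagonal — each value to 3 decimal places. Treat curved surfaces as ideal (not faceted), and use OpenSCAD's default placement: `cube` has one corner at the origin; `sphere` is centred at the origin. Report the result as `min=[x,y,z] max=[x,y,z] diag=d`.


min=[-18.300,-2.300,-5.700] max=[12.200,33.900,31.700] diag=60.328

A = translate([-3.9, 12.1, 8.7]) sphere(r=14.4) → bbox [-18.3,-2.3,-5.7] .. [10.5,26.5,23.1]
B = cube([1.7, 7.4, 8.6]) → bbox [0,0,0] .. [1.7,7.4,8.6]
lo = A.lo+B.lo = [-18.3+0, -2.3+0, -5.7+0] = [-18.300,-2.300,-5.700]
hi = A.hi+B.hi = [10.5+1.7, 26.5+7.4, 23.1+8.6] = [12.200,33.900,31.700]
diag = √(30.5²+36.2²+37.4²) = √3639.45 = 60.328


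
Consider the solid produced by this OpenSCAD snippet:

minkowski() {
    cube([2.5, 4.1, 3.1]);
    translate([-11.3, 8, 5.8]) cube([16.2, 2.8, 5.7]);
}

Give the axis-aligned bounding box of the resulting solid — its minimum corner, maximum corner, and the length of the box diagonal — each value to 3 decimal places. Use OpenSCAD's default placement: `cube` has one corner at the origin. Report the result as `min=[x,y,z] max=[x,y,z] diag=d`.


A = translate([-11.3, 8, 5.8]) cube([16.2, 2.8, 5.7]) → bbox [-11.3,8,5.8] .. [4.9,10.8,11.5]
B = cube([2.5, 4.1, 3.1]) → bbox [0,0,0] .. [2.5,4.1,3.1]
lo = A.lo+B.lo = [-11.3+0, 8+0, 5.8+0] = [-11.300,8.000,5.800]
hi = A.hi+B.hi = [4.9+2.5, 10.8+4.1, 11.5+3.1] = [7.400,14.900,14.600]
diag = √(18.7²+6.9²+8.8²) = √474.74 = 21.789

min=[-11.300,8.000,5.800] max=[7.400,14.900,14.600] diag=21.789


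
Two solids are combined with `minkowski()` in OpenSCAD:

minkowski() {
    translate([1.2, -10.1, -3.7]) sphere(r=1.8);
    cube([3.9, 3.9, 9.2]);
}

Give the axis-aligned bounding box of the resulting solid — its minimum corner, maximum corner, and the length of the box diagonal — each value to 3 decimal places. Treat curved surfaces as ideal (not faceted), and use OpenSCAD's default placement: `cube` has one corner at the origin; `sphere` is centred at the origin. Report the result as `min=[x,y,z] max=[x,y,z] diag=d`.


A = translate([1.2, -10.1, -3.7]) sphere(r=1.8) → bbox [-0.6,-11.9,-5.5] .. [3,-8.3,-1.9]
B = cube([3.9, 3.9, 9.2]) → bbox [0,0,0] .. [3.9,3.9,9.2]
lo = A.lo+B.lo = [-0.6+0, -11.9+0, -5.5+0] = [-0.600,-11.900,-5.500]
hi = A.hi+B.hi = [3+3.9, -8.3+3.9, -1.9+9.2] = [6.900,-4.400,7.300]
diag = √(7.5²+7.5²+12.8²) = √276.34 = 16.623

min=[-0.600,-11.900,-5.500] max=[6.900,-4.400,7.300] diag=16.623


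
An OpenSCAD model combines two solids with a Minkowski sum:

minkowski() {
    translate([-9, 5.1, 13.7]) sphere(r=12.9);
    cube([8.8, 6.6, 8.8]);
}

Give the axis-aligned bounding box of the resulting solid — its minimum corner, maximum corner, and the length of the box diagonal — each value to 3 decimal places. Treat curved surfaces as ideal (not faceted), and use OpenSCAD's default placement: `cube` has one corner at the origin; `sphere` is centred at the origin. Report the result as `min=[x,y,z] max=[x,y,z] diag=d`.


min=[-21.900,-7.800,0.800] max=[12.700,24.600,35.400] diag=58.686

A = translate([-9, 5.1, 13.7]) sphere(r=12.9) → bbox [-21.9,-7.8,0.8] .. [3.9,18,26.6]
B = cube([8.8, 6.6, 8.8]) → bbox [0,0,0] .. [8.8,6.6,8.8]
lo = A.lo+B.lo = [-21.9+0, -7.8+0, 0.8+0] = [-21.900,-7.800,0.800]
hi = A.hi+B.hi = [3.9+8.8, 18+6.6, 26.6+8.8] = [12.700,24.600,35.400]
diag = √(34.6²+32.4²+34.6²) = √3444.08 = 58.686


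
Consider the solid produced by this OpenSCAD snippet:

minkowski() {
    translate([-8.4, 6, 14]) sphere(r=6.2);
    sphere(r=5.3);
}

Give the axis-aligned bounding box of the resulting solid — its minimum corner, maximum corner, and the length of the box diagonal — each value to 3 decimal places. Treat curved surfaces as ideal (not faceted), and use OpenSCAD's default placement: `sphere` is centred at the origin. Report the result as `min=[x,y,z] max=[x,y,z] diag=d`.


min=[-19.900,-5.500,2.500] max=[3.100,17.500,25.500] diag=39.837

A = translate([-8.4, 6, 14]) sphere(r=6.2) → bbox [-14.6,-0.2,7.8] .. [-2.2,12.2,20.2]
B = sphere(r=5.3) → bbox [-5.3,-5.3,-5.3] .. [5.3,5.3,5.3]
lo = A.lo+B.lo = [-14.6-5.3, -0.2-5.3, 7.8-5.3] = [-19.900,-5.500,2.500]
hi = A.hi+B.hi = [-2.2+5.3, 12.2+5.3, 20.2+5.3] = [3.100,17.500,25.500]
diag = √(23²+23²+23²) = √1587 = 39.837


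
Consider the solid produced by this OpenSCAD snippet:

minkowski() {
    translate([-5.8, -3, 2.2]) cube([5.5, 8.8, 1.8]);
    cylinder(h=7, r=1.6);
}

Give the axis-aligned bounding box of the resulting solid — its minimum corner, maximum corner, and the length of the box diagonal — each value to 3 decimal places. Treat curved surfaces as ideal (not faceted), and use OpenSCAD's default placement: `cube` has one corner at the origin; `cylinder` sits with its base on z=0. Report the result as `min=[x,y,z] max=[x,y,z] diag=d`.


min=[-7.400,-4.600,2.200] max=[1.300,7.400,11.000] diag=17.237

A = translate([-5.8, -3, 2.2]) cube([5.5, 8.8, 1.8]) → bbox [-5.8,-3,2.2] .. [-0.3,5.8,4]
B = cylinder(h=7, r=1.6) → bbox [-1.6,-1.6,0] .. [1.6,1.6,7]
lo = A.lo+B.lo = [-5.8-1.6, -3-1.6, 2.2+0] = [-7.400,-4.600,2.200]
hi = A.hi+B.hi = [-0.3+1.6, 5.8+1.6, 4+7] = [1.300,7.400,11.000]
diag = √(8.7²+12²+8.8²) = √297.13 = 17.237


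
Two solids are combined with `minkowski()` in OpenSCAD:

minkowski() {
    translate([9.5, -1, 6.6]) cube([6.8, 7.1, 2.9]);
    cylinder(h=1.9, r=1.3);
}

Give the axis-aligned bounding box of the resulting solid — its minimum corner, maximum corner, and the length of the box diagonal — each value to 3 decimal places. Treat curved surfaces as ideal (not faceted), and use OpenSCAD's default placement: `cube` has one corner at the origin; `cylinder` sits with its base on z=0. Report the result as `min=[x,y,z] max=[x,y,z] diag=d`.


min=[8.200,-2.300,6.600] max=[17.600,7.400,11.400] diag=14.335

A = translate([9.5, -1, 6.6]) cube([6.8, 7.1, 2.9]) → bbox [9.5,-1,6.6] .. [16.3,6.1,9.5]
B = cylinder(h=1.9, r=1.3) → bbox [-1.3,-1.3,0] .. [1.3,1.3,1.9]
lo = A.lo+B.lo = [9.5-1.3, -1-1.3, 6.6+0] = [8.200,-2.300,6.600]
hi = A.hi+B.hi = [16.3+1.3, 6.1+1.3, 9.5+1.9] = [17.600,7.400,11.400]
diag = √(9.4²+9.7²+4.8²) = √205.49 = 14.335


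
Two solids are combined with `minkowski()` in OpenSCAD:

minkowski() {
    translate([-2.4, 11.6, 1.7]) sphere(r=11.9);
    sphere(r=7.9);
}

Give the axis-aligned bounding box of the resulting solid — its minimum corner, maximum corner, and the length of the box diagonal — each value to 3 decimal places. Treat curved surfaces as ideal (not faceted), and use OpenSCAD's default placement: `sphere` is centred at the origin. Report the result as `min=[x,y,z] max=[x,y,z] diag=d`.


A = translate([-2.4, 11.6, 1.7]) sphere(r=11.9) → bbox [-14.3,-0.3,-10.2] .. [9.5,23.5,13.6]
B = sphere(r=7.9) → bbox [-7.9,-7.9,-7.9] .. [7.9,7.9,7.9]
lo = A.lo+B.lo = [-14.3-7.9, -0.3-7.9, -10.2-7.9] = [-22.200,-8.200,-18.100]
hi = A.hi+B.hi = [9.5+7.9, 23.5+7.9, 13.6+7.9] = [17.400,31.400,21.500]
diag = √(39.6²+39.6²+39.6²) = √4704.48 = 68.589

min=[-22.200,-8.200,-18.100] max=[17.400,31.400,21.500] diag=68.589


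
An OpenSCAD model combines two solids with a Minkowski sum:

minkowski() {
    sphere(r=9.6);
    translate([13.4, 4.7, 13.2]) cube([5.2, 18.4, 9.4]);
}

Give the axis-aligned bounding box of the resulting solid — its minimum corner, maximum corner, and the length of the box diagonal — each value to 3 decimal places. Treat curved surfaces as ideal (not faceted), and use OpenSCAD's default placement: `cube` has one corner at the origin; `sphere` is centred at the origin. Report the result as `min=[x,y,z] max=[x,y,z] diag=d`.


A = translate([13.4, 4.7, 13.2]) cube([5.2, 18.4, 9.4]) → bbox [13.4,4.7,13.2] .. [18.6,23.1,22.6]
B = sphere(r=9.6) → bbox [-9.6,-9.6,-9.6] .. [9.6,9.6,9.6]
lo = A.lo+B.lo = [13.4-9.6, 4.7-9.6, 13.2-9.6] = [3.800,-4.900,3.600]
hi = A.hi+B.hi = [18.6+9.6, 23.1+9.6, 22.6+9.6] = [28.200,32.700,32.200]
diag = √(24.4²+37.6²+28.6²) = √2827.08 = 53.170

min=[3.800,-4.900,3.600] max=[28.200,32.700,32.200] diag=53.170


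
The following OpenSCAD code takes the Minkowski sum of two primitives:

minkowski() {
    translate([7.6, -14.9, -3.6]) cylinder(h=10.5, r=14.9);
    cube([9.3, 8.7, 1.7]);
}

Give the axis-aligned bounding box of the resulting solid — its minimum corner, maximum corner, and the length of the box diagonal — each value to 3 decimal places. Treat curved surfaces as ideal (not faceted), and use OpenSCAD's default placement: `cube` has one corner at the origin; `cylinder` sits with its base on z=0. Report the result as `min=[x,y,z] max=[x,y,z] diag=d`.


A = translate([7.6, -14.9, -3.6]) cylinder(h=10.5, r=14.9) → bbox [-7.3,-29.8,-3.6] .. [22.5,0,6.9]
B = cube([9.3, 8.7, 1.7]) → bbox [0,0,0] .. [9.3,8.7,1.7]
lo = A.lo+B.lo = [-7.3+0, -29.8+0, -3.6+0] = [-7.300,-29.800,-3.600]
hi = A.hi+B.hi = [22.5+9.3, 0+8.7, 6.9+1.7] = [31.800,8.700,8.600]
diag = √(39.1²+38.5²+12.2²) = √3159.9 = 56.213

min=[-7.300,-29.800,-3.600] max=[31.800,8.700,8.600] diag=56.213


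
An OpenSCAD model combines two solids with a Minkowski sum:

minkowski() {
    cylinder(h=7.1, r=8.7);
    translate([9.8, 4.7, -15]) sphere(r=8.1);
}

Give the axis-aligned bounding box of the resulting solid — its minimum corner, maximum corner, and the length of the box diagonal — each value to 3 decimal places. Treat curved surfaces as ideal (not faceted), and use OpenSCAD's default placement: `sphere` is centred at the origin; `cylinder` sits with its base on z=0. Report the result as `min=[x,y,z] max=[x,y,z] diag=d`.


A = translate([9.8, 4.7, -15]) sphere(r=8.1) → bbox [1.7,-3.4,-23.1] .. [17.9,12.8,-6.9]
B = cylinder(h=7.1, r=8.7) → bbox [-8.7,-8.7,0] .. [8.7,8.7,7.1]
lo = A.lo+B.lo = [1.7-8.7, -3.4-8.7, -23.1+0] = [-7.000,-12.100,-23.100]
hi = A.hi+B.hi = [17.9+8.7, 12.8+8.7, -6.9+7.1] = [26.600,21.500,0.200]
diag = √(33.6²+33.6²+23.3²) = √2800.81 = 52.923

min=[-7.000,-12.100,-23.100] max=[26.600,21.500,0.200] diag=52.923


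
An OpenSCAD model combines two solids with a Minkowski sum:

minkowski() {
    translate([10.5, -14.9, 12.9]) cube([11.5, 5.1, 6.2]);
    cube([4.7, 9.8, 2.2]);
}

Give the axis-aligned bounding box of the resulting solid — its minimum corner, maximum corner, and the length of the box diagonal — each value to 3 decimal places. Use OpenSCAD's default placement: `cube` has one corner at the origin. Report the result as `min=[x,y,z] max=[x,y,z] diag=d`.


min=[10.500,-14.900,12.900] max=[26.700,0.000,21.300] diag=23.559

A = translate([10.5, -14.9, 12.9]) cube([11.5, 5.1, 6.2]) → bbox [10.5,-14.9,12.9] .. [22,-9.8,19.1]
B = cube([4.7, 9.8, 2.2]) → bbox [0,0,0] .. [4.7,9.8,2.2]
lo = A.lo+B.lo = [10.5+0, -14.9+0, 12.9+0] = [10.500,-14.900,12.900]
hi = A.hi+B.hi = [22+4.7, -9.8+9.8, 19.1+2.2] = [26.700,0.000,21.300]
diag = √(16.2²+14.9²+8.4²) = √555.01 = 23.559
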